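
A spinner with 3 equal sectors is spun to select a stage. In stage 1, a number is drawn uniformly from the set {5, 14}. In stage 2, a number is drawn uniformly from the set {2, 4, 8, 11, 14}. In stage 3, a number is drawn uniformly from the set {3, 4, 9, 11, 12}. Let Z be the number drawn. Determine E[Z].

E[Z | stage 1] = (5+14)/2 = 19/2.
E[Z | stage 2] = (2+4+8+11+14)/5 = 39/5.
E[Z | stage 3] = (3+4+9+11+12)/5 = 39/5.
By the law of total expectation,
E[Z] = (1/3)·(19/2) + (1/3)·(39/5) + (1/3)·(39/5) = 251/30.

251/30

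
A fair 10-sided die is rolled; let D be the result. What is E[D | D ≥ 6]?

8

Given D ≥ 6, D is equally likely to be any of {6, 7, 8, 9, 10}.
E[D | D ≥ 6] = (6 + 7 + 8 + 9 + 10) / 5 = 8.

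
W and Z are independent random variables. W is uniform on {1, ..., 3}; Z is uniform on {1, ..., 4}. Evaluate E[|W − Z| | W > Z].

Outcomes with W > Z: (2,1), (3,1), (3,2), each with probability 1/12.
E[|W − Z| | W > Z] = (1 + 2 + 1) / 3 = 4/3.

4/3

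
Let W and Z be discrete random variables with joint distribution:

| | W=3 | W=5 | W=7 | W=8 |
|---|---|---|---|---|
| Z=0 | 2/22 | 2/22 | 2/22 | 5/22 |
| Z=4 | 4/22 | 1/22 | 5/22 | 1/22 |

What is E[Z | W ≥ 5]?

7/4

P(W ≥ 5) = 8/11.
Summing Z·P(W=x,Z=y) over the conditioning event gives 14/11.
E[Z | W ≥ 5] = (14/11) / (8/11) = 7/4.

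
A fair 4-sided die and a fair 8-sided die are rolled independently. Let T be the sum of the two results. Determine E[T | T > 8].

10

P(T > 8) = 5/16.
Σ over the event: 9·1/8 + 10·3/32 + 11·1/16 + 12·1/32 = 25/8.
E[T | T > 8] = (25/8) / (5/16) = 10.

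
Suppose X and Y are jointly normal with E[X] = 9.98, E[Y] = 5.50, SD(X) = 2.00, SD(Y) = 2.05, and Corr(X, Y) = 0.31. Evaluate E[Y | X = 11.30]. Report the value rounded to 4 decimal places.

E[Y | X=x] = μ_Y + ρ(σ_Y/σ_X)(x − μ_X) for jointly normal variables.
E[Y | X=11.30] = 5.50 + (0.31)·(2.05/2.00)·(11.30 − (9.98)) = 5.50 + (0.31775)·(1.32) = 5.9194.

5.9194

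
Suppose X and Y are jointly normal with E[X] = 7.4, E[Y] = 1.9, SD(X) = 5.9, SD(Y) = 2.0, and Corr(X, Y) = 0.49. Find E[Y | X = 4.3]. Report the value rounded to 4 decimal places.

E[Y | X=x] = μ_Y + ρ(σ_Y/σ_X)(x − μ_X) for jointly normal variables.
E[Y | X=4.3] = 1.9 + (0.49)·(2.0/5.9)·(4.3 − (7.4)) = 1.9 + (0.1661)·(-3.1) = 1.3851.

1.3851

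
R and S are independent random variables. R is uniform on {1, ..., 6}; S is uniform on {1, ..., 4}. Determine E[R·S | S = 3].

21/2

Outcomes with S = 3: (1,3), (2,3), (3,3), (4,3), (5,3), (6,3), each with probability 1/24.
E[R·S | S = 3] = (3 + 6 + 9 + 12 + 15 + 18) / 6 = 21/2.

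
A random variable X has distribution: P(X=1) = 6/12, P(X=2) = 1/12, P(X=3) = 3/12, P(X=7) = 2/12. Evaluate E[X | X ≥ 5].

7

P(X ≥ 5) = 1/6.
Σ over the event: 7·1/6 = 7/6.
E[X | X ≥ 5] = (7/6) / (1/6) = 7.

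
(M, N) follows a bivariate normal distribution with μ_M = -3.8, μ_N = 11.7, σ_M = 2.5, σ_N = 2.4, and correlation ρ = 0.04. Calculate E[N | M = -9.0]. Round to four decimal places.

For a bivariate normal, E[N | M=x] = μ_N + ρ·(σ_N/σ_M)·(x − μ_M).
E[N | M=-9.0] = 11.7 + (0.04)·(2.4/2.5)·(-9.0 − (-3.8)) = 11.7 + (0.0384)·(-5.2) = 11.5003.

11.5003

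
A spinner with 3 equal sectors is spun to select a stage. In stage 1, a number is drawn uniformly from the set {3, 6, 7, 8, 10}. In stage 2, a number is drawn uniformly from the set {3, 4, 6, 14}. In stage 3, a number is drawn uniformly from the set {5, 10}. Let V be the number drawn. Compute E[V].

421/60

E[V | stage 1] = (3+6+7+8+10)/5 = 34/5.
E[V | stage 2] = (3+4+6+14)/4 = 27/4.
E[V | stage 3] = (5+10)/2 = 15/2.
E[V] = (1/3)·(34/5) + (1/3)·(27/4) + (1/3)·(15/2) = 421/60.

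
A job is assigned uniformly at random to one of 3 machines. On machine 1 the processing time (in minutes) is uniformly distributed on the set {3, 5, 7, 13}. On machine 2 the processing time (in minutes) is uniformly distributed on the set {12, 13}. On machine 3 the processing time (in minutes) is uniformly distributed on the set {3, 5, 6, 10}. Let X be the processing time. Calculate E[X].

17/2

E[X | machine 1] = (3+5+7+13)/4 = 7.
E[X | machine 2] = (12+13)/2 = 25/2.
E[X | machine 3] = (3+5+6+10)/4 = 6.
E[X] = (1/3)·(7) + (1/3)·(25/2) + (1/3)·(6) = 17/2.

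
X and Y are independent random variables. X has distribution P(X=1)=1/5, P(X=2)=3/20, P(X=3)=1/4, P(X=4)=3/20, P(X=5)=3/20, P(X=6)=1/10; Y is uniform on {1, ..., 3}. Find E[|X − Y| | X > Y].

P(X > Y) = 37/60.
Summing |X−Y|·P(x,y) over outcomes with X > Y gives 29/20.
E[|X − Y| | X > Y] = (29/20) / (37/60) = 87/37.

87/37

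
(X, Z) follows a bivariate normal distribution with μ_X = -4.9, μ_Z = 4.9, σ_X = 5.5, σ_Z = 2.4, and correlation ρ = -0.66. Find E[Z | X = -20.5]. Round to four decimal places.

The regression of Z on X has slope ρ·σ_Z/σ_X and passes through (μ_X, μ_Z).
E[Z | X=-20.5] = 4.9 + (-0.66)·(2.4/5.5)·(-20.5 − (-4.9)) = 4.9 + (-0.288)·(-15.6) = 9.3928.

9.3928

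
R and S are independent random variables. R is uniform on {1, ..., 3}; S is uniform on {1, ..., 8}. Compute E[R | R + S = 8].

Outcomes with R + S = 8: (1,7), (2,6), (3,5), each with probability 1/24.
E[R | R + S = 8] = (1 + 2 + 3) / 3 = 2.

2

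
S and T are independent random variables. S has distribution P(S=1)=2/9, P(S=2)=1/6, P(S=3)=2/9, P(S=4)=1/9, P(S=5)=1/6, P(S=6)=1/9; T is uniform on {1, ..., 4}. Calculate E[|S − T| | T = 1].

P(T = 1) = 1/4.
Summing |S−T|·P(x,y) over outcomes with T = 1 gives 13/24.
E[|S − T| | T = 1] = (13/24) / (1/4) = 13/6.

13/6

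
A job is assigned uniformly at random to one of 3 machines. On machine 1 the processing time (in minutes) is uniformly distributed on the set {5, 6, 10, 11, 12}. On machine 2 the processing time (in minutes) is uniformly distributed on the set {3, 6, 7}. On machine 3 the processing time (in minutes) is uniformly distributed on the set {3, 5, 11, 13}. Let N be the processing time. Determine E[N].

E[N | machine 1] = (5+6+10+11+12)/5 = 44/5.
E[N | machine 2] = (3+6+7)/3 = 16/3.
E[N | machine 3] = (3+5+11+13)/4 = 8.
By the law of total expectation,
E[N] = (1/3)·(44/5) + (1/3)·(16/3) + (1/3)·(8) = 332/45.

332/45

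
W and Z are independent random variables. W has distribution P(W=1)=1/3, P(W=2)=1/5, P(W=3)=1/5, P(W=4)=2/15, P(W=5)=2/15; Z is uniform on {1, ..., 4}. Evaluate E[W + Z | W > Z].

132/23

P(W > Z) = 23/60.
Summing (W+Z)·P(x,y) over outcomes with W > Z gives 11/5.
E[W + Z | W > Z] = (11/5) / (23/60) = 132/23.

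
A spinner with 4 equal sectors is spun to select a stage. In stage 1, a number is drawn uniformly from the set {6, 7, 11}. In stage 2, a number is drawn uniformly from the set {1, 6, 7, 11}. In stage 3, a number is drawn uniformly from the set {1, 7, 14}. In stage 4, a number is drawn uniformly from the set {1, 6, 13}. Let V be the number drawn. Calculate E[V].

113/16

E[V | stage 1] = (6+7+11)/3 = 8.
E[V | stage 2] = (1+6+7+11)/4 = 25/4.
E[V | stage 3] = (1+7+14)/3 = 22/3.
E[V | stage 4] = (1+6+13)/3 = 20/3.
By the law of total expectation,
E[V] = (1/4)·(8) + (1/4)·(25/4) + (1/4)·(22/3) + (1/4)·(20/3) = 113/16.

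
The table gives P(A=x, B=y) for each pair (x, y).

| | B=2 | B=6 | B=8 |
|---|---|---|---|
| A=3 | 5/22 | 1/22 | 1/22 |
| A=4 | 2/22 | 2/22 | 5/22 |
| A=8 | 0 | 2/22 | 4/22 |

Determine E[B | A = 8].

P(A = 8) = 3/11.
Σ B·P over the event = 6·(2/22) + 8·(4/22) = 2.
E[B | A = 8] = (2) / (3/11) = 22/3.

22/3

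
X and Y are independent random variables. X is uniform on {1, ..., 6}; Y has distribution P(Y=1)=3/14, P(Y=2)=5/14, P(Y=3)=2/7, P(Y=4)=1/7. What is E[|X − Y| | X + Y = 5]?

P(X + Y = 5) = 1/6.
Summing |X−Y|·P(x,y) over outcomes with X + Y = 5 gives 2/7.
E[|X − Y| | X + Y = 5] = (2/7) / (1/6) = 12/7.

12/7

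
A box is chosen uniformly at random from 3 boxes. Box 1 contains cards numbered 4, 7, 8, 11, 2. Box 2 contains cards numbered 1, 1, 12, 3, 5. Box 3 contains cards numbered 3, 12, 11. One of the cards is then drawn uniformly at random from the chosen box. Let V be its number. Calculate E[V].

292/45

E[V | box 1] = (4+7+8+11+2)/5 = 32/5.
E[V | box 2] = (1+1+12+3+5)/5 = 22/5.
E[V | box 3] = (3+12+11)/3 = 26/3.
E[V] = (1/3)·(32/5) + (1/3)·(22/5) + (1/3)·(26/3) = 292/45.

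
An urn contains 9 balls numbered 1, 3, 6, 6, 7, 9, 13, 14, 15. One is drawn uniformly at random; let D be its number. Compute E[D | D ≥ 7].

P(D ≥ 7) = 5/9.
Σ over the event: 7·1/9 + 9·1/9 + 13·1/9 + 14·1/9 + 15·1/9 = 58/9.
E[D | D ≥ 7] = (58/9) / (5/9) = 58/5.

58/5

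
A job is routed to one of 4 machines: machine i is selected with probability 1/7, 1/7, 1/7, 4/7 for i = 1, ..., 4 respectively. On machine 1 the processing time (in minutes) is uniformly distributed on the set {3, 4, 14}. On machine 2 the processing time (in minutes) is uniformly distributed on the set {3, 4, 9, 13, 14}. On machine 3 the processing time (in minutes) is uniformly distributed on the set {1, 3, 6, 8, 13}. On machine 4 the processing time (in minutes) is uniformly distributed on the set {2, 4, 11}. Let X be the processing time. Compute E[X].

667/105

E[X | machine 1] = (3+4+14)/3 = 7.
E[X | machine 2] = (3+4+9+13+14)/5 = 43/5.
E[X | machine 3] = (1+3+6+8+13)/5 = 31/5.
E[X | machine 4] = (2+4+11)/3 = 17/3.
E[X] = (1/7)·(7) + (1/7)·(43/5) + (1/7)·(31/5) + (4/7)·(17/3) = 667/105.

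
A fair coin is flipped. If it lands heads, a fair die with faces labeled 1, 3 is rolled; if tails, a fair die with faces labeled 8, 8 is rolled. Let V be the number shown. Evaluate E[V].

E[V | heads] = (1+3)/2 = 2.
E[V | tails] = (8+8)/2 = 8.
E[V] = (1/2)·(2) + (1/2)·(8) = 5.

5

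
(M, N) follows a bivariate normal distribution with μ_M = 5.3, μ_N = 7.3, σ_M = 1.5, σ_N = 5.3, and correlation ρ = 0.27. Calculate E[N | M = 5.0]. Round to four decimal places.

7.0138

For a bivariate normal, E[N | M=x] = μ_N + ρ·(σ_N/σ_M)·(x − μ_M).
E[N | M=5.0] = 7.3 + (0.27)·(5.3/1.5)·(5.0 − (5.3)) = 7.3 + (0.954)·(-0.3) = 7.0138.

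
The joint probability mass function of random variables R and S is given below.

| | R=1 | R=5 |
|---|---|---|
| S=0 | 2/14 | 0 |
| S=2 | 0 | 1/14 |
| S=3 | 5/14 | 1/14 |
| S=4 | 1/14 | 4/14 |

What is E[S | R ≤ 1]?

P(R ≤ 1) = 4/7.
Σ S·P over the event = 0·(2/14) + 3·(5/14) + 4·(1/14) = 19/14.
E[S | R ≤ 1] = (19/14) / (4/7) = 19/8.

19/8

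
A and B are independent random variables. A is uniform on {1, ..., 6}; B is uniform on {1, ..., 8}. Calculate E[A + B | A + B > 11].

38/3

Outcomes with A + B > 11: (4,8), (5,7), (5,8), (6,6), (6,7), (6,8), each with probability 1/48.
E[A + B | A + B > 11] = (12 + 12 + 13 + 12 + 13 + 14) / 6 = 38/3.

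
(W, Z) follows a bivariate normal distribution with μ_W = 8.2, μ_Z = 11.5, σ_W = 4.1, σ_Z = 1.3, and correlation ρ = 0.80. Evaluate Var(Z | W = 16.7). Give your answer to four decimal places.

Var(Z | W=x) = (1 − ρ²)·σ_Z².
Var(Z | W=16.7) = (1.3)²·(1 − (0.80)²) = 1.69·0.36 = 0.6084.

0.6084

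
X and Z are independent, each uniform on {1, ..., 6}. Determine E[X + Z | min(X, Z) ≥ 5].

11

Outcomes with min(X, Z) ≥ 5: (5,5), (5,6), (6,5), (6,6), each with probability 1/36.
E[X + Z | min(X, Z) ≥ 5] = (10 + 11 + 11 + 12) / 4 = 11.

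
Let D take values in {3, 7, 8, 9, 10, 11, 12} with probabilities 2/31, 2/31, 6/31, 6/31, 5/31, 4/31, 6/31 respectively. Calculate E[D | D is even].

10

P(D is even) = 17/31.
Σ over the event: 8·6/31 + 10·5/31 + 12·6/31 = 170/31.
E[D | D is even] = (170/31) / (17/31) = 10.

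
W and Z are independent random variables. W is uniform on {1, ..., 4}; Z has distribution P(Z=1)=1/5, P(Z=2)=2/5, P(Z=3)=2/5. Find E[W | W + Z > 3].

45/16

P(W + Z > 3) = 4/5.
Summing W·P(x,y) over outcomes with W + Z > 3 gives 9/4.
E[W | W + Z > 3] = (9/4) / (4/5) = 45/16.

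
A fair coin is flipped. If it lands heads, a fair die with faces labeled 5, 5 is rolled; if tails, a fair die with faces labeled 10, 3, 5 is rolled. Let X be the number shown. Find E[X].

E[X | heads] = (5+5)/2 = 5.
E[X | tails] = (10+3+5)/3 = 6.
By the law of total expectation,
E[X] = (1/2)·(5) + (1/2)·(6) = 11/2.

11/2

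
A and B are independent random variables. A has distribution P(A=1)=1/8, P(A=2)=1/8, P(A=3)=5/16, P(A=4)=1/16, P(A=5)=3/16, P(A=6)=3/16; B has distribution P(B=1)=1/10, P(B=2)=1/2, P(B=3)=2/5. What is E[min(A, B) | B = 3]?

P(B = 3) = 2/5.
Summing min(A,B)·P(x,y) over outcomes with B = 3 gives 21/20.
E[min(A, B) | B = 3] = (21/20) / (2/5) = 21/8.

21/8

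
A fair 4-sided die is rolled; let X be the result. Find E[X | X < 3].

Given X < 3, X is equally likely to be any of {1, 2}.
E[X | X < 3] = (1 + 2) / 2 = 3/2.

3/2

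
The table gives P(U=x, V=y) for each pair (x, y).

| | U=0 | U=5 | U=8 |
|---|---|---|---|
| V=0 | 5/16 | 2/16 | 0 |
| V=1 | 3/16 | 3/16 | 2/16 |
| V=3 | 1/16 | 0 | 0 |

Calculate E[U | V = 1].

P(V = 1) = 1/2.
Σ U·P over the event = 0·(3/16) + 5·(3/16) + 8·(2/16) = 31/16.
E[U | V = 1] = (31/16) / (1/2) = 31/8.

31/8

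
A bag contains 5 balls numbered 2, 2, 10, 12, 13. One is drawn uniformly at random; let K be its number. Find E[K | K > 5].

35/3

P(K > 5) = 3/5.
Σ over the event: 10·1/5 + 12·1/5 + 13·1/5 = 7.
E[K | K > 5] = (7) / (3/5) = 35/3.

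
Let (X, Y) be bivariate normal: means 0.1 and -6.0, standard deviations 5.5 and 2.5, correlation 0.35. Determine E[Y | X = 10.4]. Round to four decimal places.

E[Y | X=x] = μ_Y + ρ(σ_Y/σ_X)(x − μ_X) for jointly normal variables.
E[Y | X=10.4] = -6.0 + (0.35)·(2.5/5.5)·(10.4 − (0.1)) = -6.0 + (0.15909)·(10.3) = -4.3614.

-4.3614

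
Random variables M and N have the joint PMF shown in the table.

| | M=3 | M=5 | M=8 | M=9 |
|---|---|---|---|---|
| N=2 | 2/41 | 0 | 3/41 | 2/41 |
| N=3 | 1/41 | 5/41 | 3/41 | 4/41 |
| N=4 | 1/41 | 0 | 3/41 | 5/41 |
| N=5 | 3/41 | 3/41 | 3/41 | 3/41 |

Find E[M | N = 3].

88/13

P(N = 3) = 13/41.
Σ M·P over the event = 3·(1/41) + 5·(5/41) + 8·(3/41) + 9·(4/41) = 88/41.
E[M | N = 3] = (88/41) / (13/41) = 88/13.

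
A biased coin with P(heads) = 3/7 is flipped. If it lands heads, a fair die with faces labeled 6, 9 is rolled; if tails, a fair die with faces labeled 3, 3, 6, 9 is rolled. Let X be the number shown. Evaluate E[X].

E[X | heads] = (6+9)/2 = 15/2.
E[X | tails] = (3+3+6+9)/4 = 21/4.
E[X] = (3/7)·(15/2) + (4/7)·(21/4) = 87/14.

87/14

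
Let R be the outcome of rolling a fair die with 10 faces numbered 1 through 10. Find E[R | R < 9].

9/2

Given R < 9, R is equally likely to be any of {1, 2, 3, 4, 5, 6, 7, 8}.
E[R | R < 9] = (1 + 2 + 3 + 4 + 5 + 6 + 7 + 8) / 8 = 9/2.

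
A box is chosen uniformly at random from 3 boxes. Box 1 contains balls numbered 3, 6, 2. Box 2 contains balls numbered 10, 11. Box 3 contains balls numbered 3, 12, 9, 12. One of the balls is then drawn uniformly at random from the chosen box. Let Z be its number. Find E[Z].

E[Z | box 1] = (3+6+2)/3 = 11/3.
E[Z | box 2] = (10+11)/2 = 21/2.
E[Z | box 3] = (3+12+9+12)/4 = 9.
By the law of total expectation,
E[Z] = (1/3)·(11/3) + (1/3)·(21/2) + (1/3)·(9) = 139/18.

139/18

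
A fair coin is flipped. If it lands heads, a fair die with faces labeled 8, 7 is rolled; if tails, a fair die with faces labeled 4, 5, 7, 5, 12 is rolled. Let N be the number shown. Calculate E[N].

E[N | heads] = (8+7)/2 = 15/2.
E[N | tails] = (4+5+7+5+12)/5 = 33/5.
By the law of total expectation,
E[N] = (1/2)·(15/2) + (1/2)·(33/5) = 141/20.

141/20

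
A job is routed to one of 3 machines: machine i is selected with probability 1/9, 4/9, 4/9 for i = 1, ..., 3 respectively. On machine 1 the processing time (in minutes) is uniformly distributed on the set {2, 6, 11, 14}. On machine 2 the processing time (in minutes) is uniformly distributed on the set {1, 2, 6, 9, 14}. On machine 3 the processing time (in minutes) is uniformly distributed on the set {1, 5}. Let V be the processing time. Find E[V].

917/180

E[V | machine 1] = (2+6+11+14)/4 = 33/4.
E[V | machine 2] = (1+2+6+9+14)/5 = 32/5.
E[V | machine 3] = (1+5)/2 = 3.
E[V] = (1/9)·(33/4) + (4/9)·(32/5) + (4/9)·(3) = 917/180.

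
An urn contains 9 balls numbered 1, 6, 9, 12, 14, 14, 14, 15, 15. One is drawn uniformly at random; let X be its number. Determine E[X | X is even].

12

P(X is even) = 5/9.
Σ over the event: 6·1/9 + 12·1/9 + 14·1/3 = 20/3.
E[X | X is even] = (20/3) / (5/9) = 12.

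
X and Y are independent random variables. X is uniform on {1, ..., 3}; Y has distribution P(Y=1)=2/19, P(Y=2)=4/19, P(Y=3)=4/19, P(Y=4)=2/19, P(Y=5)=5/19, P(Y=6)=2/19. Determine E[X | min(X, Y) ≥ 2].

5/2

P(min(X, Y) ≥ 2) = 34/57.
Summing X·P(x,y) over outcomes with min(X, Y) ≥ 2 gives 85/57.
E[X | min(X, Y) ≥ 2] = (85/57) / (34/57) = 5/2.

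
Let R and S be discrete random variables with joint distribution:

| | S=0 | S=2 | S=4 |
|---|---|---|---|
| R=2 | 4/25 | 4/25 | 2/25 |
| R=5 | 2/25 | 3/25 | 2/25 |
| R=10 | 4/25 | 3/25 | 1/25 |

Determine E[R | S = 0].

29/5

P(S = 0) = 2/5.
Σ R·P over the event = 2·(4/25) + 5·(2/25) + 10·(4/25) = 58/25.
E[R | S = 0] = (58/25) / (2/5) = 29/5.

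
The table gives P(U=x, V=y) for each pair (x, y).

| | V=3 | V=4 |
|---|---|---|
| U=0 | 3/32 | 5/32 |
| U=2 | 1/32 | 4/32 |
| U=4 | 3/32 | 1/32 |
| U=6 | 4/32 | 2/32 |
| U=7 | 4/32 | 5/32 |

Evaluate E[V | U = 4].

13/4

P(U = 4) = 1/8.
Σ V·P over the event = 3·(3/32) + 4·(1/32) = 13/32.
E[V | U = 4] = (13/32) / (1/8) = 13/4.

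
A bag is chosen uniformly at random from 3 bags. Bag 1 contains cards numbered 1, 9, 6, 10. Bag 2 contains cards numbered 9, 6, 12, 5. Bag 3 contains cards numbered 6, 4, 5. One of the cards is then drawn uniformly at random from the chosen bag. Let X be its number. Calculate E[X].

E[X | bag 1] = (1+9+6+10)/4 = 13/2.
E[X | bag 2] = (9+6+12+5)/4 = 8.
E[X | bag 3] = (6+4+5)/3 = 5.
By the law of total expectation,
E[X] = (1/3)·(13/2) + (1/3)·(8) + (1/3)·(5) = 13/2.

13/2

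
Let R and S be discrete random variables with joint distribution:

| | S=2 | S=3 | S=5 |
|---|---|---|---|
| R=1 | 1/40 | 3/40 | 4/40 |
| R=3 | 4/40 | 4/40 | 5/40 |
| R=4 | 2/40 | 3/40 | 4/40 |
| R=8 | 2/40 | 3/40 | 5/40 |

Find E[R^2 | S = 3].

279/13

P(S = 3) = 13/40.
Σ R^2·P over the event = 1·(3/40) + 9·(4/40) + 16·(3/40) + 64·(3/40) = 279/40.
E[R^2 | S = 3] = (279/40) / (13/40) = 279/13.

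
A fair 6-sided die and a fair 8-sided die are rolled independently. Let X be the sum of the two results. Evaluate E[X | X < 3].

2

P(X < 3) = 1/48.
Σ over the event: 2·1/48 = 1/24.
E[X | X < 3] = (1/24) / (1/48) = 2.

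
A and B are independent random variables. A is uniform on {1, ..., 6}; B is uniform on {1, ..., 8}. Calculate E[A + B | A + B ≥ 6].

172/19

P(A + B ≥ 6) = 19/24.
Summing (A+B)·P(x,y) over outcomes with A + B ≥ 6 gives 43/6.
E[A + B | A + B ≥ 6] = (43/6) / (19/24) = 172/19.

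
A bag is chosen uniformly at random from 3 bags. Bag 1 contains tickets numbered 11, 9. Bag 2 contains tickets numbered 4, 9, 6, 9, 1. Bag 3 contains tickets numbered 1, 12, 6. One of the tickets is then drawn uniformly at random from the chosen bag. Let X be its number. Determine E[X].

332/45

E[X | bag 1] = (11+9)/2 = 10.
E[X | bag 2] = (4+9+6+9+1)/5 = 29/5.
E[X | bag 3] = (1+12+6)/3 = 19/3.
By the law of total expectation,
E[X] = (1/3)·(10) + (1/3)·(29/5) + (1/3)·(19/3) = 332/45.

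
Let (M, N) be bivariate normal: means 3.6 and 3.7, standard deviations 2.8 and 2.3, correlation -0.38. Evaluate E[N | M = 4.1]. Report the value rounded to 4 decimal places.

3.5439

The regression of N on M has slope ρ·σ_N/σ_M and passes through (μ_M, μ_N).
E[N | M=4.1] = 3.7 + (-0.38)·(2.3/2.8)·(4.1 − (3.6)) = 3.7 + (-0.31214)·(0.5) = 3.5439.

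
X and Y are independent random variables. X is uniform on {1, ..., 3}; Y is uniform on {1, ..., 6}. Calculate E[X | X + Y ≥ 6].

Outcomes with X + Y ≥ 6: (1,5), (1,6), (2,4), (2,5), (2,6), (3,3), (3,4), (3,5), (3,6), each with probability 1/18.
E[X | X + Y ≥ 6] = (1 + 1 + 2 + 2 + 2 + 3 + 3 + 3 + 3) / 9 = 20/9.

20/9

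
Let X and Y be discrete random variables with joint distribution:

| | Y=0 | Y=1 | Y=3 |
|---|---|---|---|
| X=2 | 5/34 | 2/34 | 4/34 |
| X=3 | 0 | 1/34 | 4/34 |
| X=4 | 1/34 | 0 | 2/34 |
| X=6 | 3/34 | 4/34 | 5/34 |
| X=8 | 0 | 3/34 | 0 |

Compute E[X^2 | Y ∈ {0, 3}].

17

P(Y ∈ {0, 3}) = 12/17.
Σ X^2·P over the event = 4·(5/34) + 4·(4/34) + 9·(4/34) + 16·(1/34) + 16·(2/34) + 36·(3/34) + 36·(5/34) = 12.
E[X^2 | Y ∈ {0, 3}] = (12) / (12/17) = 17.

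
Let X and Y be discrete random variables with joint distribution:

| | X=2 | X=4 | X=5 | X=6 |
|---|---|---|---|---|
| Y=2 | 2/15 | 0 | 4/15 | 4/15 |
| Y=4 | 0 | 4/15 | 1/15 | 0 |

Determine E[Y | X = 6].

2

P(X = 6) = 4/15.
Σ Y·P over the event = 2·(4/15) = 8/15.
E[Y | X = 6] = (8/15) / (4/15) = 2.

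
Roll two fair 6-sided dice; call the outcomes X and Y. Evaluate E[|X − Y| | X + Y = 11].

Outcomes with X + Y = 11: (5,6), (6,5), each with probability 1/36.
E[|X − Y| | X + Y = 11] = (1 + 1) / 2 = 1.

1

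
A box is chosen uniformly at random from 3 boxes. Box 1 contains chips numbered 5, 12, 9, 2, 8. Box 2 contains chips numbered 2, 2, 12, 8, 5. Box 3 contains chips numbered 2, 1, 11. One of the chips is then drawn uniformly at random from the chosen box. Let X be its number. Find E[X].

53/9

E[X | box 1] = (5+12+9+2+8)/5 = 36/5.
E[X | box 2] = (2+2+12+8+5)/5 = 29/5.
E[X | box 3] = (2+1+11)/3 = 14/3.
E[X] = (1/3)·(36/5) + (1/3)·(29/5) + (1/3)·(14/3) = 53/9.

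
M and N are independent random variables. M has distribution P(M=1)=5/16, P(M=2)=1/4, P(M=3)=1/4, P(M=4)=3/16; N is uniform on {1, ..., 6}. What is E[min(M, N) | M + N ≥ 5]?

157/69

P(M + N ≥ 5) = 23/32.
Summing min(M,N)·P(x,y) over outcomes with M + N ≥ 5 gives 157/96.
E[min(M, N) | M + N ≥ 5] = (157/96) / (23/32) = 157/69.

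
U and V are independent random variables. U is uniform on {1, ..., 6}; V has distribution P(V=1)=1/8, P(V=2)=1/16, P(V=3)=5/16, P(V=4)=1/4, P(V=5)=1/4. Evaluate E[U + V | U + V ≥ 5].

621/83

P(U + V ≥ 5) = 83/96.
Summing (U+V)·P(x,y) over outcomes with U + V ≥ 5 gives 207/32.
E[U + V | U + V ≥ 5] = (207/32) / (83/96) = 621/83.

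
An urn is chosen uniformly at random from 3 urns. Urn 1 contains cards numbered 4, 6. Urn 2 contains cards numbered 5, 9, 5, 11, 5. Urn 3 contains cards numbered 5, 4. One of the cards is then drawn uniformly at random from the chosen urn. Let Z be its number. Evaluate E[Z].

11/2

E[Z | urn 1] = (4+6)/2 = 5.
E[Z | urn 2] = (5+9+5+11+5)/5 = 7.
E[Z | urn 3] = (5+4)/2 = 9/2.
E[Z] = (1/3)·(5) + (1/3)·(7) + (1/3)·(9/2) = 11/2.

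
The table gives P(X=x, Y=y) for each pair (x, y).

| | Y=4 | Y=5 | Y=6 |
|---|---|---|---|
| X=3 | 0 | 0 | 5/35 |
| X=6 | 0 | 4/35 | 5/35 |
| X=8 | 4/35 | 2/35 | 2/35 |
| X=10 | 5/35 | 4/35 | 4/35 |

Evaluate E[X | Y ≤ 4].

82/9

P(Y ≤ 4) = 9/35.
Summing X·P(X=x,Y=y) over the conditioning event gives 82/35.
E[X | Y ≤ 4] = (82/35) / (9/35) = 82/9.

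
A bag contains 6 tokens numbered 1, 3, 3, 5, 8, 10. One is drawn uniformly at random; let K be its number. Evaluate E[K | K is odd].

3

P(K is odd) = 2/3.
Σ over the event: 1·1/6 + 3·1/3 + 5·1/6 = 2.
E[K | K is odd] = (2) / (2/3) = 3.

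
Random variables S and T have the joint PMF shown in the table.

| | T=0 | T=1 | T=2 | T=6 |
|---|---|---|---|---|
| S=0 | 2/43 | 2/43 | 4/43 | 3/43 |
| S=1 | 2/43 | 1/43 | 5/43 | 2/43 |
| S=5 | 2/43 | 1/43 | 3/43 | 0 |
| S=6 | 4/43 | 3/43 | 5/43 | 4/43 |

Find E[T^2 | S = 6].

167/16

P(S = 6) = 16/43.
Σ T^2·P over the event = 0·(4/43) + 1·(3/43) + 4·(5/43) + 36·(4/43) = 167/43.
E[T^2 | S = 6] = (167/43) / (16/43) = 167/16.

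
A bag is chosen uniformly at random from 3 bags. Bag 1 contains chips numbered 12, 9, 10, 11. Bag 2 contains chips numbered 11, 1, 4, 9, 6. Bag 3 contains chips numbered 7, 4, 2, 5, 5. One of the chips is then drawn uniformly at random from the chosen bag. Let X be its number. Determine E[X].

71/10

E[X | bag 1] = (12+9+10+11)/4 = 21/2.
E[X | bag 2] = (11+1+4+9+6)/5 = 31/5.
E[X | bag 3] = (7+4+2+5+5)/5 = 23/5.
By the law of total expectation,
E[X] = (1/3)·(21/2) + (1/3)·(31/5) + (1/3)·(23/5) = 71/10.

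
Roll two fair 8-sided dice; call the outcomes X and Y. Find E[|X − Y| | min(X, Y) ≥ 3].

P(min(X, Y) ≥ 3) = 9/16.
Summing |X−Y|·P(x,y) over outcomes with min(X, Y) ≥ 3 gives 35/32.
E[|X − Y| | min(X, Y) ≥ 3] = (35/32) / (9/16) = 35/18.

35/18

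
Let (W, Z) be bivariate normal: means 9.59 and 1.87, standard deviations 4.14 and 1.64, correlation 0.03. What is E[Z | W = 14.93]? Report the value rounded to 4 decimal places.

E[Z | W=x] = μ_Z + ρ(σ_Z/σ_W)(x − μ_W) for jointly normal variables.
E[Z | W=14.93] = 1.87 + (0.03)·(1.64/4.14)·(14.93 − (9.59)) = 1.87 + (0.011884)·(5.34) = 1.9335.

1.9335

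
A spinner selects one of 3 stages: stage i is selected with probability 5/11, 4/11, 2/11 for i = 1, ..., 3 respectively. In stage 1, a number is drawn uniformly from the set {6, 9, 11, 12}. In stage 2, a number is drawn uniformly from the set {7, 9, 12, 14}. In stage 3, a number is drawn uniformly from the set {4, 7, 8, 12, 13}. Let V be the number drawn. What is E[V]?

E[V | stage 1] = (6+9+11+12)/4 = 19/2.
E[V | stage 2] = (7+9+12+14)/4 = 21/2.
E[V | stage 3] = (4+7+8+12+13)/5 = 44/5.
E[V] = (5/11)·(19/2) + (4/11)·(21/2) + (2/11)·(44/5) = 1071/110.

1071/110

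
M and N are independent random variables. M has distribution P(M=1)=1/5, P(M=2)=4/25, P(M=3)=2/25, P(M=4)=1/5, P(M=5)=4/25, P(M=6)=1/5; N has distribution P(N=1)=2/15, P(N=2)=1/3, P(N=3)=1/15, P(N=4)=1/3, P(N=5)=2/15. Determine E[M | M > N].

P(M > N) = 63/125.
Summing M·P(x,y) over outcomes with M > N gives 928/375.
E[M | M > N] = (928/375) / (63/125) = 928/189.

928/189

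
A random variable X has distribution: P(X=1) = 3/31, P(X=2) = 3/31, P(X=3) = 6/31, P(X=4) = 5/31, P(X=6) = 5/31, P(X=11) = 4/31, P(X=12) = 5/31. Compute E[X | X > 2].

172/25

P(X > 2) = 25/31.
Σ over the event: 3·6/31 + 4·5/31 + 6·5/31 + 11·4/31 + 12·5/31 = 172/31.
E[X | X > 2] = (172/31) / (25/31) = 172/25.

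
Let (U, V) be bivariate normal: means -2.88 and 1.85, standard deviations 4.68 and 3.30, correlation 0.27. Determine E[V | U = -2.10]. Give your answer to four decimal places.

1.9985

For a bivariate normal, E[V | U=x] = μ_V + ρ·(σ_V/σ_U)·(x − μ_U).
E[V | U=-2.10] = 1.85 + (0.27)·(3.30/4.68)·(-2.10 − (-2.88)) = 1.85 + (0.19038)·(0.78) = 1.9985.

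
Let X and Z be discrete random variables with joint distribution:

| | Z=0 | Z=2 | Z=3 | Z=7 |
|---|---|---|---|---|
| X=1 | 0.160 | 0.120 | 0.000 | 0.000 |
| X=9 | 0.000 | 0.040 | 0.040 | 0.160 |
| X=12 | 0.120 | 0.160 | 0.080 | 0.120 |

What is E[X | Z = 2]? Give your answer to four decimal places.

P(Z = 2) = 0.320.
Summing X·P(X=x,Z=y) over the conditioning event gives 2.400.
E[X | Z = 2] = (2.400) / (0.320) = 7.5000.

7.5000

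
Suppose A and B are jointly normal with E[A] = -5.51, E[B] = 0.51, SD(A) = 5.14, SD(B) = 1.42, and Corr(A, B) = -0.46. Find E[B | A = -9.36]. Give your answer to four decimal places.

For a bivariate normal, E[B | A=x] = μ_B + ρ·(σ_B/σ_A)·(x − μ_A).
E[B | A=-9.36] = 0.51 + (-0.46)·(1.42/5.14)·(-9.36 − (-5.51)) = 0.51 + (-0.12708)·(-3.85) = 0.9993.

0.9993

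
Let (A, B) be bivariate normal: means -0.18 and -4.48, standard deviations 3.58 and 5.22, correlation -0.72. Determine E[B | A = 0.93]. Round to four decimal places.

-5.6453

For a bivariate normal, E[B | A=x] = μ_B + ρ·(σ_B/σ_A)·(x − μ_A).
E[B | A=0.93] = -4.48 + (-0.72)·(5.22/3.58)·(0.93 − (-0.18)) = -4.48 + (-1.0498)·(1.11) = -5.6453.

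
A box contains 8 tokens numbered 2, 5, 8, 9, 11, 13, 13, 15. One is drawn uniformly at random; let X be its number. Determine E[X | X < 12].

P(X < 12) = 5/8.
Σ over the event: 2·1/8 + 5·1/8 + 8·1/8 + 9·1/8 + 11·1/8 = 35/8.
E[X | X < 12] = (35/8) / (5/8) = 7.

7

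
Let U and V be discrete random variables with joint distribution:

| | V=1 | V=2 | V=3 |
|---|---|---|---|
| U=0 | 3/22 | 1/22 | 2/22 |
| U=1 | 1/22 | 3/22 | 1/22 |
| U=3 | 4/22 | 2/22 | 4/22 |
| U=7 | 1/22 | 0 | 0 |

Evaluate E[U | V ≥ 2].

P(V ≥ 2) = 13/22.
Σ U·P over the event = 0·(1/22) + 0·(2/22) + 1·(3/22) + 1·(1/22) + 3·(2/22) + 3·(4/22) = 1.
E[U | V ≥ 2] = (1) / (13/22) = 22/13.

22/13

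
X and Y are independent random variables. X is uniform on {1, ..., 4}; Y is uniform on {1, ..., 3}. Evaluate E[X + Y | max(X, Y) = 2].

10/3

Outcomes with max(X, Y) = 2: (1,2), (2,1), (2,2), each with probability 1/12.
E[X + Y | max(X, Y) = 2] = (3 + 3 + 4) / 3 = 10/3.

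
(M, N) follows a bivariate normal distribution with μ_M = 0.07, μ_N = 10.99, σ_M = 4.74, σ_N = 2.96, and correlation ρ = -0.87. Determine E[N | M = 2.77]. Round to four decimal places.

The regression of N on M has slope ρ·σ_N/σ_M and passes through (μ_M, μ_N).
E[N | M=2.77] = 10.99 + (-0.87)·(2.96/4.74)·(2.77 − (0.07)) = 10.99 + (-0.54329)·(2.7) = 9.5231.

9.5231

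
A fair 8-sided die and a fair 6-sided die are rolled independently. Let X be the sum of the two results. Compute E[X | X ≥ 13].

40/3

P(X ≥ 13) = 1/16.
Σ over the event: 13·1/24 + 14·1/48 = 5/6.
E[X | X ≥ 13] = (5/6) / (1/16) = 40/3.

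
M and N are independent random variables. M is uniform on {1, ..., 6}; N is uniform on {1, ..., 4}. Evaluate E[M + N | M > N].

P(M > N) = 7/12.
Summing (M+N)·P(x,y) over outcomes with M > N gives 47/12.
E[M + N | M > N] = (47/12) / (7/12) = 47/7.

47/7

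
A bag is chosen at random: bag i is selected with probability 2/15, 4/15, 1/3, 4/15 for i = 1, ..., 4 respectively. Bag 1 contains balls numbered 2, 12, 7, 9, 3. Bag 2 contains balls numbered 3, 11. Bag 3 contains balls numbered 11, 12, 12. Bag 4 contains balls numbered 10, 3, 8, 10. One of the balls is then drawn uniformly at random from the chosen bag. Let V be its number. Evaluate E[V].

E[V | bag 1] = (2+12+7+9+3)/5 = 33/5.
E[V | bag 2] = (3+11)/2 = 7.
E[V | bag 3] = (11+12+12)/3 = 35/3.
E[V | bag 4] = (10+3+8+10)/4 = 31/4.
By the law of total expectation,
E[V] = (2/15)·(33/5) + (4/15)·(7) + (1/3)·(35/3) + (4/15)·(31/4) = 1958/225.

1958/225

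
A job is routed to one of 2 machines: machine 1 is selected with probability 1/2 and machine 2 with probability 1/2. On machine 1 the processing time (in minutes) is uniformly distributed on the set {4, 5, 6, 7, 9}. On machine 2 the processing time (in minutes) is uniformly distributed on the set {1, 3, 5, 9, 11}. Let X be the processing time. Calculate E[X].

E[X | machine 1] = (4+5+6+7+9)/5 = 31/5.
E[X | machine 2] = (1+3+5+9+11)/5 = 29/5.
E[X] = (1/2)·(31/5) + (1/2)·(29/5) = 6.

6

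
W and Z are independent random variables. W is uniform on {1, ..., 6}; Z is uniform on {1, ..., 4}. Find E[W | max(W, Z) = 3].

12/5

Outcomes with max(W, Z) = 3: (1,3), (2,3), (3,1), (3,2), (3,3), each with probability 1/24.
E[W | max(W, Z) = 3] = (1 + 2 + 3 + 3 + 3) / 5 = 12/5.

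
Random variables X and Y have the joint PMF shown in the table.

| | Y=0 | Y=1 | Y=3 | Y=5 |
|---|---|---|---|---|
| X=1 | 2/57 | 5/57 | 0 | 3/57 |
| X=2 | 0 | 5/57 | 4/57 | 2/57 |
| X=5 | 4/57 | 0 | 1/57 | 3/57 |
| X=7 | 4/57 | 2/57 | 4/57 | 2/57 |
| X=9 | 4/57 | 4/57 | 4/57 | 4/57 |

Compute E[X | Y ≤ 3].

228/43

P(Y ≤ 3) = 43/57.
Summing X·P(X=x,Y=y) over the conditioning event gives 4.
E[X | Y ≤ 3] = (4) / (43/57) = 228/43.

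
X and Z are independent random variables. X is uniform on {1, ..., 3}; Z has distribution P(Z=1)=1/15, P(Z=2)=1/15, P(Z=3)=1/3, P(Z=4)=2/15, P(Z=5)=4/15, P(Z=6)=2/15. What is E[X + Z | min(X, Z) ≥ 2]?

P(min(X, Z) ≥ 2) = 28/45.
Summing (X+Z)·P(x,y) over outcomes with min(X, Z) ≥ 2 gives 184/45.
E[X + Z | min(X, Z) ≥ 2] = (184/45) / (28/45) = 46/7.

46/7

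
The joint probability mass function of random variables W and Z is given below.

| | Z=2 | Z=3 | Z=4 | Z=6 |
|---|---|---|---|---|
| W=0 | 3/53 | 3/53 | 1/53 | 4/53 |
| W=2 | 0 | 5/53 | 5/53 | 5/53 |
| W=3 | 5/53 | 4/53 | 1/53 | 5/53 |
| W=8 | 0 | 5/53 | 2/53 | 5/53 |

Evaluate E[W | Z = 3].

P(Z = 3) = 17/53.
Σ W·P over the event = 0·(3/53) + 2·(5/53) + 3·(4/53) + 8·(5/53) = 62/53.
E[W | Z = 3] = (62/53) / (17/53) = 62/17.

62/17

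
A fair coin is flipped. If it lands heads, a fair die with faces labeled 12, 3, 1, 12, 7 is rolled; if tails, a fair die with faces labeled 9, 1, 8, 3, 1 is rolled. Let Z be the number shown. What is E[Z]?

57/10

E[Z | heads] = (12+3+1+12+7)/5 = 7.
E[Z | tails] = (9+1+8+3+1)/5 = 22/5.
By the law of total expectation,
E[Z] = (1/2)·(7) + (1/2)·(22/5) = 57/10.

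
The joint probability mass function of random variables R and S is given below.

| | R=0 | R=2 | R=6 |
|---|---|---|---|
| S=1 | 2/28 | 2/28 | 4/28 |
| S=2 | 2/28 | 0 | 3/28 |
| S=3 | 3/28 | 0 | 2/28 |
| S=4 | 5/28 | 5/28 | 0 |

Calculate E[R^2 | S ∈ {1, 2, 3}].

166/9

P(S ∈ {1, 2, 3}) = 9/14.
Summing R^2·P(R=x,S=y) over the conditioning event gives 83/7.
E[R^2 | S ∈ {1, 2, 3}] = (83/7) / (9/14) = 166/9.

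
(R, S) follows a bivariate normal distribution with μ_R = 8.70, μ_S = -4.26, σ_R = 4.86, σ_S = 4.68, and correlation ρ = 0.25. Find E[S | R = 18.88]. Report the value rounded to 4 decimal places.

The regression of S on R has slope ρ·σ_S/σ_R and passes through (μ_R, μ_S).
E[S | R=18.88] = -4.26 + (0.25)·(4.68/4.86)·(18.88 − (8.70)) = -4.26 + (0.24074)·(10.18) = -1.8093.

-1.8093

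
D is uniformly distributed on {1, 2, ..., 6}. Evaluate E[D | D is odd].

Given D is odd, D is equally likely to be any of {1, 3, 5}.
E[D | D is odd] = (1 + 3 + 5) / 3 = 3.

3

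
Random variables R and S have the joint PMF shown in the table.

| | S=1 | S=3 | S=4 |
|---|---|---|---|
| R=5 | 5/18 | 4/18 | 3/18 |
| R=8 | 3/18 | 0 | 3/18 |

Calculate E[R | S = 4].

P(S = 4) = 1/3.
Σ R·P over the event = 5·(3/18) + 8·(3/18) = 13/6.
E[R | S = 4] = (13/6) / (1/3) = 13/2.

13/2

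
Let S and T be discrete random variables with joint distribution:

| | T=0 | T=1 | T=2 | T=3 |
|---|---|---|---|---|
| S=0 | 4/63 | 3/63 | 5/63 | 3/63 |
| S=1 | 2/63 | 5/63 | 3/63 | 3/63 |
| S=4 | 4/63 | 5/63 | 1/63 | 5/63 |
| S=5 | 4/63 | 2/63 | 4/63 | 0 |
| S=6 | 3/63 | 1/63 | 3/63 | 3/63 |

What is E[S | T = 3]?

41/14

P(T = 3) = 2/9.
Σ S·P over the event = 0·(3/63) + 1·(3/63) + 4·(5/63) + 6·(3/63) = 41/63.
E[S | T = 3] = (41/63) / (2/9) = 41/14.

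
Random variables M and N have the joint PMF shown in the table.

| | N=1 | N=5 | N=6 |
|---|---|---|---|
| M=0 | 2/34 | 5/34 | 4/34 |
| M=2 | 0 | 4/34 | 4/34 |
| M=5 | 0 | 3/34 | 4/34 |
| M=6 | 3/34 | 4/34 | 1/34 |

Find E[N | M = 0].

51/11

P(M = 0) = 11/34.
Σ N·P over the event = 1·(2/34) + 5·(5/34) + 6·(4/34) = 3/2.
E[N | M = 0] = (3/2) / (11/34) = 51/11.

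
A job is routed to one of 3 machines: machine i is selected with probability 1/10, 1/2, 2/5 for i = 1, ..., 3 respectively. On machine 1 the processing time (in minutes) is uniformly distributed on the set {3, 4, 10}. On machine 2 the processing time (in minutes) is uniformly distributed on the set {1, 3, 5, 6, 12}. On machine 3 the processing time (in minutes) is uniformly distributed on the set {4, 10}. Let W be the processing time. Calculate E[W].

91/15

E[W | machine 1] = (3+4+10)/3 = 17/3.
E[W | machine 2] = (1+3+5+6+12)/5 = 27/5.
E[W | machine 3] = (4+10)/2 = 7.
E[W] = (1/10)·(17/3) + (1/2)·(27/5) + (2/5)·(7) = 91/15.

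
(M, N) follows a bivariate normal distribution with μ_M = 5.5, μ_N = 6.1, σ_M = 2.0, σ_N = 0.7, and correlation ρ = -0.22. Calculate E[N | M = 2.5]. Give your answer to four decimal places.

The regression of N on M has slope ρ·σ_N/σ_M and passes through (μ_M, μ_N).
E[N | M=2.5] = 6.1 + (-0.22)·(0.7/2.0)·(2.5 − (5.5)) = 6.1 + (-0.077)·(-3) = 6.3310.

6.3310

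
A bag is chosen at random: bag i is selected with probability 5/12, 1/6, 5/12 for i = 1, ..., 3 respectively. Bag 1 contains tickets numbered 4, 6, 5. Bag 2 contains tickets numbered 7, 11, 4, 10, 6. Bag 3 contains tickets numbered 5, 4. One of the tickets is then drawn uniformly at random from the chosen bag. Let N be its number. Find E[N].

E[N | bag 1] = (4+6+5)/3 = 5.
E[N | bag 2] = (7+11+4+10+6)/5 = 38/5.
E[N | bag 3] = (5+4)/2 = 9/2.
By the law of total expectation,
E[N] = (5/12)·(5) + (1/6)·(38/5) + (5/12)·(9/2) = 209/40.

209/40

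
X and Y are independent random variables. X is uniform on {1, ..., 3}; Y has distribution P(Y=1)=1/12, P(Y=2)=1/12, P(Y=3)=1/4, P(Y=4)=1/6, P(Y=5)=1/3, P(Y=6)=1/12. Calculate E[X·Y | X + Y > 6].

160/13

P(X + Y > 6) = 13/36.
Summing XY·P(x,y) over outcomes with X + Y > 6 gives 40/9.
E[X·Y | X + Y > 6] = (40/9) / (13/36) = 160/13.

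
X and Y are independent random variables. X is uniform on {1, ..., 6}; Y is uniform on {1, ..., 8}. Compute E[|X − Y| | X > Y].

P(X > Y) = 5/16.
Summing |X−Y|·P(x,y) over outcomes with X > Y gives 35/48.
E[|X − Y| | X > Y] = (35/48) / (5/16) = 7/3.

7/3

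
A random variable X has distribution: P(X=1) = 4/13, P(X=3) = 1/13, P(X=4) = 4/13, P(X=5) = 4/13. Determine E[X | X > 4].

5

P(X > 4) = 4/13.
Σ over the event: 5·4/13 = 20/13.
E[X | X > 4] = (20/13) / (4/13) = 5.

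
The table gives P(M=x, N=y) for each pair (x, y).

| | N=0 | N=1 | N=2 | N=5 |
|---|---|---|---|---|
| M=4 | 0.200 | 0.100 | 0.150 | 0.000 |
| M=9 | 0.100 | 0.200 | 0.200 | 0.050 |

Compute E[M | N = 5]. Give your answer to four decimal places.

9.0000

P(N = 5) = 0.050.
Σ M·P over the event = 9·(0.050) = 0.450.
E[M | N = 5] = (0.450) / (0.050) = 9.0000.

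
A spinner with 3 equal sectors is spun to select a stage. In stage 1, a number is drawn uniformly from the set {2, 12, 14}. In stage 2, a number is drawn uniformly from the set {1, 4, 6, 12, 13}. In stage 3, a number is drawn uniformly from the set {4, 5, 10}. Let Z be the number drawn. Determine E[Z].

E[Z | stage 1] = (2+12+14)/3 = 28/3.
E[Z | stage 2] = (1+4+6+12+13)/5 = 36/5.
E[Z | stage 3] = (4+5+10)/3 = 19/3.
By the law of total expectation,
E[Z] = (1/3)·(28/3) + (1/3)·(36/5) + (1/3)·(19/3) = 343/45.

343/45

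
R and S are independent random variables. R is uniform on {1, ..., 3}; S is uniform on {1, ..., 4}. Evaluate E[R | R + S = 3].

3/2

Outcomes with R + S = 3: (1,2), (2,1), each with probability 1/12.
E[R | R + S = 3] = (1 + 2) / 2 = 3/2.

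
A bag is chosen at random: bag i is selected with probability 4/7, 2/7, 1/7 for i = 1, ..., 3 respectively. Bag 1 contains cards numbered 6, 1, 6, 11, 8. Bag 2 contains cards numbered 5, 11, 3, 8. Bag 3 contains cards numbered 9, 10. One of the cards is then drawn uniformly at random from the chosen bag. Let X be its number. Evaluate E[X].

E[X | bag 1] = (6+1+6+11+8)/5 = 32/5.
E[X | bag 2] = (5+11+3+8)/4 = 27/4.
E[X | bag 3] = (9+10)/2 = 19/2.
E[X] = (4/7)·(32/5) + (2/7)·(27/4) + (1/7)·(19/2) = 243/35.

243/35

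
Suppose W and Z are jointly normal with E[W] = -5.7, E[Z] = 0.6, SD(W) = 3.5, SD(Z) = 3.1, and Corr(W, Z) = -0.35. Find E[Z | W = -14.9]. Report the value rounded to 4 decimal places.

3.4520

E[Z | W=x] = μ_Z + ρ(σ_Z/σ_W)(x − μ_W) for jointly normal variables.
E[Z | W=-14.9] = 0.6 + (-0.35)·(3.1/3.5)·(-14.9 − (-5.7)) = 0.6 + (-0.31)·(-9.2) = 3.4520.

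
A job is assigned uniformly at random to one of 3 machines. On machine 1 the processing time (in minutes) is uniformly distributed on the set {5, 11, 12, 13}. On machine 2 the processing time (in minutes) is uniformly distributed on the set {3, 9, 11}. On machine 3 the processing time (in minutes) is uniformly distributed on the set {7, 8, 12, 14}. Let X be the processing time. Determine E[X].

169/18

E[X | machine 1] = (5+11+12+13)/4 = 41/4.
E[X | machine 2] = (3+9+11)/3 = 23/3.
E[X | machine 3] = (7+8+12+14)/4 = 41/4.
By the law of total expectation,
E[X] = (1/3)·(41/4) + (1/3)·(23/3) + (1/3)·(41/4) = 169/18.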